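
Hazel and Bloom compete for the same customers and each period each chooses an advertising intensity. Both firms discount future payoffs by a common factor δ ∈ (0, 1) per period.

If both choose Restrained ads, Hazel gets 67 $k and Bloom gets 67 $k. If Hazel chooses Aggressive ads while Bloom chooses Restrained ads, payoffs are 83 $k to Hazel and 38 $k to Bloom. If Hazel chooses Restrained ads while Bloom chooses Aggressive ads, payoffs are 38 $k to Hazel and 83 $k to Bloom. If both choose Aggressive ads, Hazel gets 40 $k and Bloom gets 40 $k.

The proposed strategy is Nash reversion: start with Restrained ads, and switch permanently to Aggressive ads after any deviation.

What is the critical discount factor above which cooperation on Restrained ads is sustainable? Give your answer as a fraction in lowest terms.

One-period gain from deviating is 83 − 67 = 16. The loss is 67 − 40 = 27 in every subsequent period, with present value 27·δ/(1−δ).
Deviation is unprofitable when 27·δ/(1−δ) ≥ 16, i.e. δ/(1−δ) ≥ 16/27.
Equivalently δ ≥ 16/(16+27) = 16/43.

16/43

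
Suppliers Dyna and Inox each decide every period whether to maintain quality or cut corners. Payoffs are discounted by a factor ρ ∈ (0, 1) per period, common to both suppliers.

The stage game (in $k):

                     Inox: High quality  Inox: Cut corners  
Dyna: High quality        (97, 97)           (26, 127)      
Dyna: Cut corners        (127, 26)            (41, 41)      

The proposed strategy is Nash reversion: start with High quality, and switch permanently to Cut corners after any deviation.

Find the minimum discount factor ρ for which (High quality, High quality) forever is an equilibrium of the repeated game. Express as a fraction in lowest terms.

97/(1−ρ) ≥ 127 + 41ρ/(1−ρ)
97 ≥ 127 − 86ρ
ρ ≥ 30/86 = 15/43.

15/43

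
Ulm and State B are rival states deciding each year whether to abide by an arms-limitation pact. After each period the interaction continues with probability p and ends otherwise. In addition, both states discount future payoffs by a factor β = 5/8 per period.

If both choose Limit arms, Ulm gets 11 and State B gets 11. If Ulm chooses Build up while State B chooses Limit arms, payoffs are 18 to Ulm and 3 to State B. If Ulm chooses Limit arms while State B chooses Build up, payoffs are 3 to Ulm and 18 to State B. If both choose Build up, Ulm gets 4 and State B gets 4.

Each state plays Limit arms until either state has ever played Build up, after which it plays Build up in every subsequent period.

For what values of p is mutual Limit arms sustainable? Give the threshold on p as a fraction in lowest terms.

4/5

Expected continuation weight on next period's payoff is β·p = 5/8·p, which plays the role of the discount factor.
Cooperation requires 5/8·p ≥ (18−11)/(18−4) = 1/2, hence p ≥ 4/5.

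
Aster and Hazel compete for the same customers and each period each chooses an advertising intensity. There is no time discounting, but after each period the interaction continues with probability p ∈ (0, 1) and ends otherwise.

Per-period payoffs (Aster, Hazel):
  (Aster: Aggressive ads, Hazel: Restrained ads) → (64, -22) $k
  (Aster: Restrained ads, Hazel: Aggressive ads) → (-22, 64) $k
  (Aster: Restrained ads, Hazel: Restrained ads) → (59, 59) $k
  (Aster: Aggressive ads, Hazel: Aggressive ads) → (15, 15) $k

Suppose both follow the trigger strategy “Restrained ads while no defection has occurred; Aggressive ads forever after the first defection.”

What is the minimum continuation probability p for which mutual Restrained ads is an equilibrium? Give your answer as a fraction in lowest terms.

5/49

With no time discounting, the continuation probability p plays the role of the discount factor.
Grim-trigger IC: 59/(1−p) ≥ 64 + 15p/(1−p) ⇒ p ≥ (64−59)/(64−15) = 5/49.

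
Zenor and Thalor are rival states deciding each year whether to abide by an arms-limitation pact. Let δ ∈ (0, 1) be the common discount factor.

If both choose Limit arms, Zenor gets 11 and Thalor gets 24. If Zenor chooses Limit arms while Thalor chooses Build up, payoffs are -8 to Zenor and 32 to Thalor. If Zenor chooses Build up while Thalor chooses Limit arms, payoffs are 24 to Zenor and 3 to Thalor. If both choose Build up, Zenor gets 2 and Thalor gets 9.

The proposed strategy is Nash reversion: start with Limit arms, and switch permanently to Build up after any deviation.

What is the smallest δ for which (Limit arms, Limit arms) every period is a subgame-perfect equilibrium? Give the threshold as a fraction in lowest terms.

For Zenor: deviation gain 24−11 = 13, per-period punishment loss 11−2 = 9. IC gives δ ≥ 13/22.
For Thalor: gain 8, loss 15 per period, so δ ≥ 8/23.
The tighter constraint is Zenor's, so cooperation needs δ ≥ 13/22.

13/22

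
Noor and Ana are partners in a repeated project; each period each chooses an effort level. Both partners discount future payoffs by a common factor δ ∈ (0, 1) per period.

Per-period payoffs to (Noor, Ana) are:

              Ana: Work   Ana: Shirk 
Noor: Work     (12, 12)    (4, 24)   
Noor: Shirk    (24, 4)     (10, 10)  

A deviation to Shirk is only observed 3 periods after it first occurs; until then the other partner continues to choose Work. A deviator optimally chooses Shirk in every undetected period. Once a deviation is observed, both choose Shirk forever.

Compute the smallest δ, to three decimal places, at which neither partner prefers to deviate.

0.950

Deviating for the 3 undetected periods gains 24−12 = 12 per period over cooperation, then loses 12−10 = 2 per period forever once punishment starts.
Gain: 12(1 + δ + … + δ^2); loss: 2·δ^3/(1−δ).
No profitable deviation ⇔ 12(1−δ^3) ≤ 2·δ^3, i.e. δ^3 ≥ 12/(12+2) = 6/7.
Hence δ ≥ (6/7)^(1/3) ≈ 0.950.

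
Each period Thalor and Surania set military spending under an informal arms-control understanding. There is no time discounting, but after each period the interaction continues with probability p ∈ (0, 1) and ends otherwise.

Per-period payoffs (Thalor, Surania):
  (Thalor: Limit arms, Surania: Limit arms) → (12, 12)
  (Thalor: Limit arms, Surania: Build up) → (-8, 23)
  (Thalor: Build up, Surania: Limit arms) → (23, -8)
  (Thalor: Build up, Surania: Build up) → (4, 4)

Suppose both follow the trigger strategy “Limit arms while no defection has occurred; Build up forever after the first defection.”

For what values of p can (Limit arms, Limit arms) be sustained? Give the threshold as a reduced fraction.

11/19

With no time discounting, the continuation probability p plays the role of the discount factor.
Grim-trigger IC: 12/(1−p) ≥ 23 + 4p/(1−p) ⇒ p ≥ (23−12)/(23−4) = 11/19.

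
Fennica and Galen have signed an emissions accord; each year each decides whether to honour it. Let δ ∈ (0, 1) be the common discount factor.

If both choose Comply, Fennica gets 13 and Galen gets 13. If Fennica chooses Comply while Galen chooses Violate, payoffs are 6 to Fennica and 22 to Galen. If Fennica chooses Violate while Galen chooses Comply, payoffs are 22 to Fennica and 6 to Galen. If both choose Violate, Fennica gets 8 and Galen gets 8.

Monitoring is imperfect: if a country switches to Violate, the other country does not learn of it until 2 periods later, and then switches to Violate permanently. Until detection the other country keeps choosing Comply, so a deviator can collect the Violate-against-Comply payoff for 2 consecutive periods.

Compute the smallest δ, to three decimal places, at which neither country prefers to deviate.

The best deviation is to choose Violate for all 2 undetected periods, earning 22 each, then 8 forever once detected.
Deviation value: 22(1−δ^2)/(1−δ) + 8δ^2/(1−δ); cooperation value: 13/(1−δ).
IC: 13 ≥ 22(1−δ^2) + 8δ^2 = 22 − 14δ^2.
So δ^2 ≥ 9/14, giving δ ≥ (9/14)^(1/2) ≈ 0.802.

0.802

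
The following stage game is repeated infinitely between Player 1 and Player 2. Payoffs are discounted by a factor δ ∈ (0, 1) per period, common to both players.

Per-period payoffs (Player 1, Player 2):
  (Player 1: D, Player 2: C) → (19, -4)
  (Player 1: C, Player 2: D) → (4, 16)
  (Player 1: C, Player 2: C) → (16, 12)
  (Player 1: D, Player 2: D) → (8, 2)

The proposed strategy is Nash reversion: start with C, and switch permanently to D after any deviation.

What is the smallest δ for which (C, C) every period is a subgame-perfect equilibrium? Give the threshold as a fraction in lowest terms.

2/7

Player 1: cooperation gives 16 each period; deviation gives 19 once then 8 forever.
  16/(1−δ) ≥ 19 + 8δ/(1−δ) ⇒ δ ≥ 3/11.
Player 2: cooperation gives 12 each period; deviation gives 16 once then 2 forever.
  δ ≥ 4/14 = 2/7.
Both must hold, so the binding constraint is Player 2's: δ ≥ 2/7.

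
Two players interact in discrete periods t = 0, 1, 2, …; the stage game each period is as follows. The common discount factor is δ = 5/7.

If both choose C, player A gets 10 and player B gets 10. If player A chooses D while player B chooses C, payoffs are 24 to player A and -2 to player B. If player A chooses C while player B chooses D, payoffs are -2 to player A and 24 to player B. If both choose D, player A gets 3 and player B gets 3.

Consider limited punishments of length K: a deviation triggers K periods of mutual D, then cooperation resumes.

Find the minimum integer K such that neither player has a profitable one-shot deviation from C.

5

No profitable deviation requires (10−3)(δ+…+δ^K) ≥ 24−10, i.e. δ+…+δ^K ≥ 2 ≈ 2.0000.
With δ = 5/7, the partial sums are K=1: 0.7143, K=2: 1.2245, K=3: 1.5889, K=4: 1.8492, K=5: 2.0352.
K = 5 is the first length at which the sum reaches 2.0000.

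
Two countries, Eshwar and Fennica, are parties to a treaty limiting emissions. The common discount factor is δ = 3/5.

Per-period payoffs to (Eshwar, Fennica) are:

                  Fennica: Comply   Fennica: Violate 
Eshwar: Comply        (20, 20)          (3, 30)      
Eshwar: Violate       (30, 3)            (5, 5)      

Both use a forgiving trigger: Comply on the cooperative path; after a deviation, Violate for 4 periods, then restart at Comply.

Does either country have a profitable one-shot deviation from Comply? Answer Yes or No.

A one-shot deviation gives 30 now, then 5 for 4 periods, then back to 20.
Gain from deviating: (30−20) today; loss: (20−5) in each of the next 4 periods.
No-deviation condition: (20−5)(δ+…+δ^4) ≥ 30−20, i.e. δ+…+δ^4 ≥ 2/3.
At δ = 3/5: δ+…+δ^4 = 1.3056 ≥ 0.6667.
So cooperation is sustainable.

No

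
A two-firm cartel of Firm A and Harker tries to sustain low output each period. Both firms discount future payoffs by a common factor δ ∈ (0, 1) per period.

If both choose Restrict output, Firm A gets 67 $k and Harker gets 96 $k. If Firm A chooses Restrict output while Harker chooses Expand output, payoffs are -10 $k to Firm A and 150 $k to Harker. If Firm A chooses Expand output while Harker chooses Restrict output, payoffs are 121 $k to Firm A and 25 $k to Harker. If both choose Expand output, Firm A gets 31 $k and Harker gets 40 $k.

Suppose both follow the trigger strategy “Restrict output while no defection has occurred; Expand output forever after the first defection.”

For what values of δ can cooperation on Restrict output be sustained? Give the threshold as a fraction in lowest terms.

3/5

Firm A's threshold: (121−67)/(121−31) = 3/5.
Harker's threshold: (150−96)/(150−40) = 27/55.
3/5 > 27/55, so Firm A binds and δ* = 3/5.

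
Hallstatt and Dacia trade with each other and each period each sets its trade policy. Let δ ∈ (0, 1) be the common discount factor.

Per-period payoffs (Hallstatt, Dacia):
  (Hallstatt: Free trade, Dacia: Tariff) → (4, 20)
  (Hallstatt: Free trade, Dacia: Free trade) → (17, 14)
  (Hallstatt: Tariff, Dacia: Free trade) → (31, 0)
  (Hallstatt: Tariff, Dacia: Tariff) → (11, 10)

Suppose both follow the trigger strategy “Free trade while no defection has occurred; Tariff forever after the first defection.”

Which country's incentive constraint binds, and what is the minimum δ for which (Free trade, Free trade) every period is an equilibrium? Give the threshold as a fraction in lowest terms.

Hallstatt: cooperation gives 17 each period; deviation gives 31 once then 11 forever.
  17/(1−δ) ≥ 31 + 11δ/(1−δ) ⇒ δ ≥ 14/20 = 7/10.
Dacia: cooperation gives 14 each period; deviation gives 20 once then 10 forever.
  δ ≥ 6/10 = 3/5.
Both must hold, so the binding constraint is Hallstatt's: δ ≥ 7/10.

Hallstatt; δ ≥ 7/10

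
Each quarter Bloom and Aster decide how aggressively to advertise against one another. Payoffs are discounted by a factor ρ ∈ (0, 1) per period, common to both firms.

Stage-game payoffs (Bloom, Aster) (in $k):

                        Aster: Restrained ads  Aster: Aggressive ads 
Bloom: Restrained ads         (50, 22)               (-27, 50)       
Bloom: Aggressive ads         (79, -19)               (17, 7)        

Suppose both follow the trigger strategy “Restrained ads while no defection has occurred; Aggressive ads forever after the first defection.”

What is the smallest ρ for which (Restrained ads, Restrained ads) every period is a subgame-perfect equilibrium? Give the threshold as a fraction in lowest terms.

Bloom's threshold: (79−50)/(79−17) = 29/62.
Aster's threshold: (50−22)/(50−7) = 28/43.
29/62 < 28/43, so Aster binds and ρ* = 28/43.

28/43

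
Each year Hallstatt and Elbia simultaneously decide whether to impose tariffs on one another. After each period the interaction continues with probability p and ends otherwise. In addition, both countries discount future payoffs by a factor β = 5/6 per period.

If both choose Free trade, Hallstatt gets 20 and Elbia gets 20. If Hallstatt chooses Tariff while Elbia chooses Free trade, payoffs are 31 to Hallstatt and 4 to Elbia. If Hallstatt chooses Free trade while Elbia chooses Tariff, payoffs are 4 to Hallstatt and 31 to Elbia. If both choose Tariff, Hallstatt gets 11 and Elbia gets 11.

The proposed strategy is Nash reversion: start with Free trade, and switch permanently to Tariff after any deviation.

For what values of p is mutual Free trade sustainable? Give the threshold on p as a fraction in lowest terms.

33/50

With continuation probability p and discount β, the effective per-period discount factor is βp.
Grim-trigger IC: βp ≥ (31−20)/(31−11) = 11/20.
So p ≥ (11/20)/(5/6) = 33/50.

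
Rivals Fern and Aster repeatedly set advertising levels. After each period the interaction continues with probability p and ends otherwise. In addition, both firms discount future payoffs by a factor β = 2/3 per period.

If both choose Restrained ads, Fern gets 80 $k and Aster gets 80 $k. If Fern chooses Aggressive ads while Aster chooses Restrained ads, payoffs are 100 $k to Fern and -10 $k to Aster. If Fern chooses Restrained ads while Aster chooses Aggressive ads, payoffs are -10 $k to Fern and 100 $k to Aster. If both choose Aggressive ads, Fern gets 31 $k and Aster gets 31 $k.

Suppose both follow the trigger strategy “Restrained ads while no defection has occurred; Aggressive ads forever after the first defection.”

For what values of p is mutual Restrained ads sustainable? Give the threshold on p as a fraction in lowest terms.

10/23

Expected continuation weight on next period's payoff is β·p = 2/3·p, which plays the role of the discount factor.
Cooperation requires 2/3·p ≥ (100−80)/(100−31) = 20/69, hence p ≥ 10/23.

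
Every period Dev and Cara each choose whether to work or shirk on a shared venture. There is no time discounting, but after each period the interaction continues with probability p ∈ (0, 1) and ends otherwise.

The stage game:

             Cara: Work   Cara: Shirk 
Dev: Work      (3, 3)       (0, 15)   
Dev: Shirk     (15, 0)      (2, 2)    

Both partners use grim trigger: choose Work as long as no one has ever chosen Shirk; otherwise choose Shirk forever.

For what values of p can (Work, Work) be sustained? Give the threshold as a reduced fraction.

Expected cooperation value is 3 + p·3 + p²·3 + … = 3/(1−p); deviation gives 15 + p·2/(1−p).
3 ≥ 15(1−p) + 2p ⇒ 13p ≥ 12 ⇒ p ≥ 12/13.

12/13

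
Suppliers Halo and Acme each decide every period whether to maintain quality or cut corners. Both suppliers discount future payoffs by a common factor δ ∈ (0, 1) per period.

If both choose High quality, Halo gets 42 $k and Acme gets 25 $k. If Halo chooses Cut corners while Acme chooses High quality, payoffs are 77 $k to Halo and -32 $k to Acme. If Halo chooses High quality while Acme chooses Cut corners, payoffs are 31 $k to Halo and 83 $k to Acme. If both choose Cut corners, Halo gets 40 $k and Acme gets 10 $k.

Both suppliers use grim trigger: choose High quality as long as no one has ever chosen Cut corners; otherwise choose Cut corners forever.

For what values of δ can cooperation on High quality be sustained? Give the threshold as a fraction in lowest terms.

Halo's threshold: (77−42)/(77−40) = 35/37.
Acme's threshold: (83−25)/(83−10) = 58/73.
35/37 > 58/73, so Halo binds and δ* = 35/37.

35/37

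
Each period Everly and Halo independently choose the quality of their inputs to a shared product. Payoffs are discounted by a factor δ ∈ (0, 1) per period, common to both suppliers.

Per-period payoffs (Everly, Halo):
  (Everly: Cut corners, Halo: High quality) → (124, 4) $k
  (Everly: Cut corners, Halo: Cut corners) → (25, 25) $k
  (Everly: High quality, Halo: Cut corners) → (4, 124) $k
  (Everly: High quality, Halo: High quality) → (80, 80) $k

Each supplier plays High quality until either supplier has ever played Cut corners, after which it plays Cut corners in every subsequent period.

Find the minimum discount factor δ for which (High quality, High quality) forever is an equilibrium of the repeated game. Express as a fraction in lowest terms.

4/9

80/(1−δ) ≥ 124 + 25δ/(1−δ)
80 ≥ 124 − 99δ
δ ≥ 44/99 = 4/9.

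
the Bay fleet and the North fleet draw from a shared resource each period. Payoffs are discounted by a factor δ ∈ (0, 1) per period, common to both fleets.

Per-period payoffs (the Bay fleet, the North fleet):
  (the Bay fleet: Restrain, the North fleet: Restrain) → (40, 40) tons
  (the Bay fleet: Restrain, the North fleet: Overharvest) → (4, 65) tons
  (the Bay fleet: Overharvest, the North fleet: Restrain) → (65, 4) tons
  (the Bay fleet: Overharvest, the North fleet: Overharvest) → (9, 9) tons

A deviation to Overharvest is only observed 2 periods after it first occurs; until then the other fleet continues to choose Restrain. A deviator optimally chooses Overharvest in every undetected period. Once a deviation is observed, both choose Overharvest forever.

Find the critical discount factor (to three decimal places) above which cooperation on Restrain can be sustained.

0.668

Deviating for the 2 undetected periods gains 65−40 = 25 per period over cooperation, then loses 40−9 = 31 per period forever once punishment starts.
Gain: 25(1 + δ + … + δ^1); loss: 31·δ^2/(1−δ).
No profitable deviation ⇔ 25(1−δ^2) ≤ 31·δ^2, i.e. δ^2 ≥ 25/(25+31) = 25/56.
Hence δ ≥ (25/56)^(1/2) ≈ 0.668.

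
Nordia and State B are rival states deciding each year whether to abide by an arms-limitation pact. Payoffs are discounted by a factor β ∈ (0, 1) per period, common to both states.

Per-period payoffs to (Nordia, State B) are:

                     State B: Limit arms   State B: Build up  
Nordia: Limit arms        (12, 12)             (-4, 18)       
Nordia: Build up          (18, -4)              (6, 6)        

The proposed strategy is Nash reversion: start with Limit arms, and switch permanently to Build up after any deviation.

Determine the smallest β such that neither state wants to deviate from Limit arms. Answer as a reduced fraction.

1/2

12/(1−β) ≥ 18 + 6β/(1−β)
12 ≥ 18 − 12β
β ≥ 6/12 = 1/2.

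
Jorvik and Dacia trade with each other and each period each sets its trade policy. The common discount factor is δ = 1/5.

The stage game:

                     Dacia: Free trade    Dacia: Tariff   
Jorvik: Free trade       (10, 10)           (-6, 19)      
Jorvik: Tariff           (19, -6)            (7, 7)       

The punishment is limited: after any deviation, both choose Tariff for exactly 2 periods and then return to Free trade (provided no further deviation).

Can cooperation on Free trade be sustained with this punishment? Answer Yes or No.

Comparing payoff streams over the 3 periods until play realigns: cooperate → 10(1+δ+…+δ^2); deviate → 19 + 7(δ+…+δ^2).
Cooperation is sustained iff (10−7)(δ+…+δ^2) ≥ 19−10.
δ+…+δ^2 = 1/5·(1−(1/5)^2)/(1−1/5) = 0.2400, and (19−10)/(10−7) = 3.0000.
0.2400 < 3.0000, so cooperation is not sustainable.

No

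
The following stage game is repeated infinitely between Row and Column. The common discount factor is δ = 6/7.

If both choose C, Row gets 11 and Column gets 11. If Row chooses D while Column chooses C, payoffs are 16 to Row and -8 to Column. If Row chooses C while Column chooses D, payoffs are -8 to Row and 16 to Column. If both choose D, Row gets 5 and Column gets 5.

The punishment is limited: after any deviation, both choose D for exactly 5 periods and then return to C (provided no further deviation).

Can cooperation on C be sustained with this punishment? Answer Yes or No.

A one-shot deviation gives 16 now, then 5 for 5 periods, then back to 11.
Gain from deviating: (16−11) today; loss: (11−5) in each of the next 5 periods.
No-deviation condition: (11−5)(δ+…+δ^5) ≥ 16−11, i.e. δ+…+δ^5 ≥ 5/6.
At δ = 6/7: δ+…+δ^5 = 3.2240 ≥ 0.8333.
So cooperation is sustainable.

Yes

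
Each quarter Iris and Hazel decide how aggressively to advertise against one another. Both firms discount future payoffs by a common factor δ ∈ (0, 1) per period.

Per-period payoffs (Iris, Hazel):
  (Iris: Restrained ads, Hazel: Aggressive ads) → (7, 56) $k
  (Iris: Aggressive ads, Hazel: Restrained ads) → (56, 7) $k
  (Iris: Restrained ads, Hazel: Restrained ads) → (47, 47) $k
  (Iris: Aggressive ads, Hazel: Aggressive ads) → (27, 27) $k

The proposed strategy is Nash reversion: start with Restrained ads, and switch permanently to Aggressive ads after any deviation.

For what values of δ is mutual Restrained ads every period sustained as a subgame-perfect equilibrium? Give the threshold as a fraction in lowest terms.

Cooperation forever yields 47 each period: 47/(1−δ).
Deviating yields 56 once, then 27 forever: 56 + 27δ/(1−δ).
No profitable deviation requires 47/(1−δ) ≥ 56 + 27δ/(1−δ).
Multiplying by (1−δ): 47 ≥ 56(1−δ) + 27δ = 56 − 29δ.
So 29δ ≥ 9, i.e. δ ≥ 9/29.

9/29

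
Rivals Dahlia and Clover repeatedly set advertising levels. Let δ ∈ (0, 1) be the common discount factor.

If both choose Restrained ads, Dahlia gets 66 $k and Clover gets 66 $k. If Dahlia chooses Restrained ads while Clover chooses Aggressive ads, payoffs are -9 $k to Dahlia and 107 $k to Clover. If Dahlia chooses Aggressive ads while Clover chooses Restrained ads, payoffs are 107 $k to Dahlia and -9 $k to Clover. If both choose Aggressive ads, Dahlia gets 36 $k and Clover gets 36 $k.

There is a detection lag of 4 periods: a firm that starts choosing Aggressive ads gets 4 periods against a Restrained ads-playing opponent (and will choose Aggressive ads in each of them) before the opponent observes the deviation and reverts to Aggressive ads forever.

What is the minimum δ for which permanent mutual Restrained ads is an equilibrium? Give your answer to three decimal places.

Deviating for the 4 undetected periods gains 107−66 = 41 per period over cooperation, then loses 66−36 = 30 per period forever once punishment starts.
Gain: 41(1 + δ + … + δ^3); loss: 30·δ^4/(1−δ).
No profitable deviation ⇔ 41(1−δ^4) ≤ 30·δ^4, i.e. δ^4 ≥ 41/(41+30) = 41/71.
Hence δ ≥ (41/71)^(1/4) ≈ 0.872.

0.872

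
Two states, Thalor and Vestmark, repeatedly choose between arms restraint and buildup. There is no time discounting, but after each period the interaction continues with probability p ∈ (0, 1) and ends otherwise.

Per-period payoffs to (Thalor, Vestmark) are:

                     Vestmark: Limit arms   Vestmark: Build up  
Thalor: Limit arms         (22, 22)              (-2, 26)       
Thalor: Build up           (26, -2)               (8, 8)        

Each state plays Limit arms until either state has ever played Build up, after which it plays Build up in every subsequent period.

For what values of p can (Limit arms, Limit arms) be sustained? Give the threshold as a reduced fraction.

With no time discounting, the continuation probability p plays the role of the discount factor.
Grim-trigger IC: 22/(1−p) ≥ 26 + 8p/(1−p) ⇒ p ≥ (26−22)/(26−8) = 2/9.

2/9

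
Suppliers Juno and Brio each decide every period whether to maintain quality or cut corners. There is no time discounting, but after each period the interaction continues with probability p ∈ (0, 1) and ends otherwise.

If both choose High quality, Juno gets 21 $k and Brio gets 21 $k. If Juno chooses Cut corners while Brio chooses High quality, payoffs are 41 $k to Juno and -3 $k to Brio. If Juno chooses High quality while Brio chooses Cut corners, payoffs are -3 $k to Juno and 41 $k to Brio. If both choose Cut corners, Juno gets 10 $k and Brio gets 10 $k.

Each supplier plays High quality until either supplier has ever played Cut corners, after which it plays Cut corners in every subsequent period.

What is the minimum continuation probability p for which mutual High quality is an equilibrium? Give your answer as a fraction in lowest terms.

Expected cooperation value is 21 + p·21 + p²·21 + … = 21/(1−p); deviation gives 41 + p·10/(1−p).
21 ≥ 41(1−p) + 10p ⇒ 31p ≥ 20 ⇒ p ≥ 20/31.

20/31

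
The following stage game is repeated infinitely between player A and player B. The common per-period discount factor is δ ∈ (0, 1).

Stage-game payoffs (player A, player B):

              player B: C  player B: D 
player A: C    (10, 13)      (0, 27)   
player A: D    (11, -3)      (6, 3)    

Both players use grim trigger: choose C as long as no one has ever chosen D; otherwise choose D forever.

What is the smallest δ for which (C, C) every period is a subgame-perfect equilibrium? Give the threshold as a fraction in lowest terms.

For player A: deviation gain 11−10 = 1, per-period punishment loss 10−6 = 4. IC gives δ ≥ 1/5.
For player B: gain 14, loss 10 per period, so δ ≥ 14/24 = 7/12.
The tighter constraint is player B's, so cooperation needs δ ≥ 7/12.

7/12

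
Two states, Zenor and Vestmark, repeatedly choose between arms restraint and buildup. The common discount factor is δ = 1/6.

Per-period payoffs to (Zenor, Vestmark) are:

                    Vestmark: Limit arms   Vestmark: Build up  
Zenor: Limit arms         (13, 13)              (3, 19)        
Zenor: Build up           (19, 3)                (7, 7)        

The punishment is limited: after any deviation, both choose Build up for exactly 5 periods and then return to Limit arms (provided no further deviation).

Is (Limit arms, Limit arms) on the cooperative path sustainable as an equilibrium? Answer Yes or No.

No

IC: δ+…+δ^5 ≥ (19−13)/(13−7) = 1.
At δ = 1/6: partial sum = 0.2000 < 1.0000. Cooperation not sustainable.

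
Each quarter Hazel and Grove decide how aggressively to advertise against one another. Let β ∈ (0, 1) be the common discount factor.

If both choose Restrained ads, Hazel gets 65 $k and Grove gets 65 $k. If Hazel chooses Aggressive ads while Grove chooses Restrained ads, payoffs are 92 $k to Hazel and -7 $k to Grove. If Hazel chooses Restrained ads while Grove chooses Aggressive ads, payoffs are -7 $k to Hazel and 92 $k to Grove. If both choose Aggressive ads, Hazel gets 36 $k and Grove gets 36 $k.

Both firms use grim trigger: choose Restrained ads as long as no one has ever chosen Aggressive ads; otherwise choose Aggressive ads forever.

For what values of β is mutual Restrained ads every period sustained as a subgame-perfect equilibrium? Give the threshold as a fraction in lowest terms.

27/56

65/(1−β) ≥ 92 + 36β/(1−β)
65 ≥ 92 − 56β
β ≥ 27/56.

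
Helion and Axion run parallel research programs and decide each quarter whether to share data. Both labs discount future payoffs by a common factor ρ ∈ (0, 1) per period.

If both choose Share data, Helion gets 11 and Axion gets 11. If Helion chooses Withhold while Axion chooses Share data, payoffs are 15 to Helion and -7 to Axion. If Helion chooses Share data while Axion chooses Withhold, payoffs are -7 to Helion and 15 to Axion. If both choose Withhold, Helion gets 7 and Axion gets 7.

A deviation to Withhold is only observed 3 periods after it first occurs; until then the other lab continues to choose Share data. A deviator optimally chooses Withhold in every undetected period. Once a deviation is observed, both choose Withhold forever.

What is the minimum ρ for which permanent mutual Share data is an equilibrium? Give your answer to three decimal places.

0.794

The best deviation is to choose Withhold for all 3 undetected periods, earning 15 each, then 7 forever once detected.
Deviation value: 15(1−ρ^3)/(1−ρ) + 7ρ^3/(1−ρ); cooperation value: 11/(1−ρ).
IC: 11 ≥ 15(1−ρ^3) + 7ρ^3 = 15 − 8ρ^3.
So ρ^3 ≥ 4/8 = 1/2, giving ρ ≥ (1/2)^(1/3) ≈ 0.794.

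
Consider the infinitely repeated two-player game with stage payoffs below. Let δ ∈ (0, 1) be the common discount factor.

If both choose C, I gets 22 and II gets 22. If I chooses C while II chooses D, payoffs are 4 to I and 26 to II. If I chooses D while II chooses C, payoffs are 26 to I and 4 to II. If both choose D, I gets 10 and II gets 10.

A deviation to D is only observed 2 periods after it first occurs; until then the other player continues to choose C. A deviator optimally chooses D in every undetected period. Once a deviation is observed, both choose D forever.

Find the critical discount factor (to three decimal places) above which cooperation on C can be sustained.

0.500

The best deviation is to choose D for all 2 undetected periods, earning 26 each, then 10 forever once detected.
Deviation value: 26(1−δ^2)/(1−δ) + 10δ^2/(1−δ); cooperation value: 22/(1−δ).
IC: 22 ≥ 26(1−δ^2) + 10δ^2 = 26 − 16δ^2.
So δ^2 ≥ 4/16 = 1/4, giving δ ≥ (1/4)^(1/2) ≈ 0.500.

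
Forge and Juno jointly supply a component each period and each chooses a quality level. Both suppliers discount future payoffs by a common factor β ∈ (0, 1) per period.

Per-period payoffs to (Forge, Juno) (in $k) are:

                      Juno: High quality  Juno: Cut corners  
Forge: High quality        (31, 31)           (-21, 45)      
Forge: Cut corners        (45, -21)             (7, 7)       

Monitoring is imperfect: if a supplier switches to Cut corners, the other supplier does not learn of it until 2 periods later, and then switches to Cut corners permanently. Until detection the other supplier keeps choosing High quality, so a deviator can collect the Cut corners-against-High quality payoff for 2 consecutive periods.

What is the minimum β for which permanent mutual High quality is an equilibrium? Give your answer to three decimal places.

A deviator earns 45 for 2 periods, then 7 forever; cooperating earns 31 forever. Multiplying the IC by (1−β):
31 ≥ 45(1−β^2) + 7β^2, so 38·β^2 ≥ 14 and β^2 ≥ 7/19.
β ≥ (7/19)^(1/2) ≈ 0.607.

0.607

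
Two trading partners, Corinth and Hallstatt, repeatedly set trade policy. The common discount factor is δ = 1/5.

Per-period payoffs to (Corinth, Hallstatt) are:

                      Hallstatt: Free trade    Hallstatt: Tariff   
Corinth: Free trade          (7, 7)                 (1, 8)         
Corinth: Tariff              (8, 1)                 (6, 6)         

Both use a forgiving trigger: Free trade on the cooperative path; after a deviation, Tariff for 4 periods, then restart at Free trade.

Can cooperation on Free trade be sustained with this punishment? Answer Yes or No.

IC: δ+…+δ^4 ≥ (8−7)/(7−6) = 1.
At δ = 1/5: partial sum = 0.2496 < 1.0000. Cooperation not sustainable.

No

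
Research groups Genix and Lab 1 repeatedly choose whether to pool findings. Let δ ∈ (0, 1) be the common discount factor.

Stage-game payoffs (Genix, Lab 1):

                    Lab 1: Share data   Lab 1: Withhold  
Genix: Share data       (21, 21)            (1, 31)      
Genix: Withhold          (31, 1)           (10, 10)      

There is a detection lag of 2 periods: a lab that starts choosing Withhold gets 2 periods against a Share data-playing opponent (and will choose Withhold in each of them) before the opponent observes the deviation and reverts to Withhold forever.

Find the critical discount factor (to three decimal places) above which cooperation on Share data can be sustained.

A deviator earns 31 for 2 periods, then 10 forever; cooperating earns 21 forever. Multiplying the IC by (1−δ):
21 ≥ 31(1−δ^2) + 10δ^2, so 21·δ^2 ≥ 10 and δ^2 ≥ 10/21.
δ ≥ (10/21)^(1/2) ≈ 0.690.

0.690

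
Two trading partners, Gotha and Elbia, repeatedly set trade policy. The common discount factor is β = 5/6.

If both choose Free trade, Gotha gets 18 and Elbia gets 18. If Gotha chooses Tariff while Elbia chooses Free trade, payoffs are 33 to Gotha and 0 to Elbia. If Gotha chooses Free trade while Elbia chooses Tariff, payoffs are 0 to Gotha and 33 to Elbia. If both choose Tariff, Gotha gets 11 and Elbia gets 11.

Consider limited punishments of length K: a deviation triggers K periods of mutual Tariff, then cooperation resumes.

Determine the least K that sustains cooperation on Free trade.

Need Σ_{k=1}^{K} β^k ≥ (33−18)/(18−11) = 2.1429 at β = 5/6.
At K = 3 the sum is 2.1065 < 2.1429; at K = 4 it is 2.5887 ≥ 2.1429.
So the minimum punishment length is K = 4.

4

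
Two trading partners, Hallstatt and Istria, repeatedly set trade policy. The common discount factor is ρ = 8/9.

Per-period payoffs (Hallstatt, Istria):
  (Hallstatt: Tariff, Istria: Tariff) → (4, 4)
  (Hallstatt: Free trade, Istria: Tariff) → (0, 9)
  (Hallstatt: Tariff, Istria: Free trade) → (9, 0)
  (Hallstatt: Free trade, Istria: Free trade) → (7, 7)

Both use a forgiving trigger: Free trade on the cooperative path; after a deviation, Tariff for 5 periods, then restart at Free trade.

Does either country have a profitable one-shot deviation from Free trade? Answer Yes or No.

No

A one-shot deviation gives 9 now, then 4 for 5 periods, then back to 7.
Gain from deviating: (9−7) today; loss: (7−4) in each of the next 5 periods.
No-deviation condition: (7−4)(ρ+…+ρ^5) ≥ 9−7, i.e. ρ+…+ρ^5 ≥ 2/3.
At ρ = 8/9: ρ+…+ρ^5 = 3.5606 ≥ 0.6667.
So cooperation is sustainable.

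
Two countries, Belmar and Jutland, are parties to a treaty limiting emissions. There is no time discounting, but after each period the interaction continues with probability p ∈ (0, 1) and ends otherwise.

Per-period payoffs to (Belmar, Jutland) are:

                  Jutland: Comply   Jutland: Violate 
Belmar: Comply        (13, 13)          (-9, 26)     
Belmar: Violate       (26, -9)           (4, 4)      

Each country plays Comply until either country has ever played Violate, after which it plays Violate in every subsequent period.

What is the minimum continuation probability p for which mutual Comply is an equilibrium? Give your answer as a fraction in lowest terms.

13/22

With no time discounting, the continuation probability p plays the role of the discount factor.
Grim-trigger IC: 13/(1−p) ≥ 26 + 4p/(1−p) ⇒ p ≥ (26−13)/(26−4) = 13/22.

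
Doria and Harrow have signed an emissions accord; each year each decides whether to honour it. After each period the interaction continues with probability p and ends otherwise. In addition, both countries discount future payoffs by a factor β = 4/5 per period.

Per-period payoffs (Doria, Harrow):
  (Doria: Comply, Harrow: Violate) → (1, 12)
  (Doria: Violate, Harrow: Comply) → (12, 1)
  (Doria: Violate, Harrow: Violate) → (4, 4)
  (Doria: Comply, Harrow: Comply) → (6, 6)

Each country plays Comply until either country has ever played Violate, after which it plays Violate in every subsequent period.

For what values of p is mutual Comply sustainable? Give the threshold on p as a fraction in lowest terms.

Expected continuation weight on next period's payoff is β·p = 4/5·p, which plays the role of the discount factor.
Cooperation requires 4/5·p ≥ (12−6)/(12−4) = 3/4, hence p ≥ 15/16.

15/16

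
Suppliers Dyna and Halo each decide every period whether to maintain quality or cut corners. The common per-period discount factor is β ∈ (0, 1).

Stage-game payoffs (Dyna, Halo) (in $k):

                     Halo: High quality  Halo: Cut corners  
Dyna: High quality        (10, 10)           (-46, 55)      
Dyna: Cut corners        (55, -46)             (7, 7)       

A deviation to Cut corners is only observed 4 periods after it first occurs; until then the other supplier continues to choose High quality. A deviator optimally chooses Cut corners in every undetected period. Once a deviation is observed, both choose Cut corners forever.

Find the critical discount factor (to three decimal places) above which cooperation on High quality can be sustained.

A deviator earns 55 for 4 periods, then 7 forever; cooperating earns 10 forever. Multiplying the IC by (1−β):
10 ≥ 55(1−β^4) + 7β^4, so 48·β^4 ≥ 45 and β^4 ≥ 15/16.
β ≥ (15/16)^(1/4) ≈ 0.984.

0.984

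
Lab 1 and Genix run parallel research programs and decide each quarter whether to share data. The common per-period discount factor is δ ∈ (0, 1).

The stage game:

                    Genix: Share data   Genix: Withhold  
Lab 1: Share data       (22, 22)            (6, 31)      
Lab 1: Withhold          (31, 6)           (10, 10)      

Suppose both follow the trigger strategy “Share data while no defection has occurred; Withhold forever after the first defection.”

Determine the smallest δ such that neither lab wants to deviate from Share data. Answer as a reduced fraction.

3/7

One-period gain from deviating is 31 − 22 = 9. The loss is 22 − 10 = 12 in every subsequent period, with present value 12·δ/(1−δ).
Deviation is unprofitable when 12·δ/(1−δ) ≥ 9, i.e. δ/(1−δ) ≥ 3/4.
Equivalently δ ≥ 9/(9+12) = 3/7.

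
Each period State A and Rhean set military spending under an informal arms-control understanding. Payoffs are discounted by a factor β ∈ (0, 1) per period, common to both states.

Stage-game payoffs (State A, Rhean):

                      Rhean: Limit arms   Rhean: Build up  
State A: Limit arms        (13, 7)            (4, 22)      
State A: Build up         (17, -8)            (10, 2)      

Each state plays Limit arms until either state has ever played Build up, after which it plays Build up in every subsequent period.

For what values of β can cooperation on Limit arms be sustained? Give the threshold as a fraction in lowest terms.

For State A: deviation gain 17−13 = 4, per-period punishment loss 13−10 = 3. IC gives β ≥ 4/7.
For Rhean: gain 15, loss 5 per period, so β ≥ 15/20 = 3/4.
The tighter constraint is Rhean's, so cooperation needs β ≥ 3/4.

3/4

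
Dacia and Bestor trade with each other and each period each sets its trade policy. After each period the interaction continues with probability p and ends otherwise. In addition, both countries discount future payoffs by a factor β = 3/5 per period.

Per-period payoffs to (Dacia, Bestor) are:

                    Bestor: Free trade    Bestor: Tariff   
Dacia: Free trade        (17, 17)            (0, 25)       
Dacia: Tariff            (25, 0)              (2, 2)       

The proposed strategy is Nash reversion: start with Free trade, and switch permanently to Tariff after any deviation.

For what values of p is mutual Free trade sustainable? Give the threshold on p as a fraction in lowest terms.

40/69

With continuation probability p and discount β, the effective per-period discount factor is βp.
Grim-trigger IC: βp ≥ (25−17)/(25−2) = 8/23.
So p ≥ (8/23)/(3/5) = 40/69.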